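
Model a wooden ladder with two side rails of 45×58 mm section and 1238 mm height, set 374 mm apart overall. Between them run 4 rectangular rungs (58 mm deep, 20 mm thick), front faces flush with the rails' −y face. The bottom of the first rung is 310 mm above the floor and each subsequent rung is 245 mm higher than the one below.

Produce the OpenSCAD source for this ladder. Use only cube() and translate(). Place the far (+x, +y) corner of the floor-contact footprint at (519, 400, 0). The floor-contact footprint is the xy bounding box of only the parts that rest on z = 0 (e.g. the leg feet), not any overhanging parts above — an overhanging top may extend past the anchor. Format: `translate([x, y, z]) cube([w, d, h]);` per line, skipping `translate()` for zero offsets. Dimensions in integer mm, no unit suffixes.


// rung span = 374 - 2*45 = 284
// rung[k] z = 310 + k*245
translate([145, 342, 0]) cube([45, 58, 1238]);
translate([474, 342, 0]) cube([45, 58, 1238]);
translate([190, 342, 310]) cube([284, 58, 20]);
translate([190, 342, 555]) cube([284, 58, 20]);
translate([190, 342, 800]) cube([284, 58, 20]);
translate([190, 342, 1045]) cube([284, 58, 20]);


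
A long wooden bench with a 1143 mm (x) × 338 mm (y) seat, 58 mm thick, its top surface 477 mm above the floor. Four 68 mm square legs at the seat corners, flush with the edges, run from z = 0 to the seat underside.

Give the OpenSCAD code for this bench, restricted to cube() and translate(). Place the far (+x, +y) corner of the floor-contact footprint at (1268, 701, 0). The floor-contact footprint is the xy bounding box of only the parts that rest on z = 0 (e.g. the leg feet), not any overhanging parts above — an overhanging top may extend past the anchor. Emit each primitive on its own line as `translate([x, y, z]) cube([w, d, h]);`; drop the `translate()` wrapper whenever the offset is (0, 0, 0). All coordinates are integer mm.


translate([125, 363, 419]) cube([1143, 338, 58]);
translate([125, 363, 0]) cube([68, 68, 419]);
translate([125, 633, 0]) cube([68, 68, 419]);
translate([1200, 363, 0]) cube([68, 68, 419]);
translate([1200, 633, 0]) cube([68, 68, 419]);


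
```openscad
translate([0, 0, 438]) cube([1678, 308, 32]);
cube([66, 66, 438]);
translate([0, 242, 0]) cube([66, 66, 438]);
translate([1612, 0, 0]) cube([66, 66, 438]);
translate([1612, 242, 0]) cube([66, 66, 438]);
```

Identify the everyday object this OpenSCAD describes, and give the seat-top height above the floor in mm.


A bench. The seat-top height is 470 mm.

A long slab on four corner posts — a bench. The slab sits at z = 438 with thickness 32, so the top is 438 + 32 = 470 mm.


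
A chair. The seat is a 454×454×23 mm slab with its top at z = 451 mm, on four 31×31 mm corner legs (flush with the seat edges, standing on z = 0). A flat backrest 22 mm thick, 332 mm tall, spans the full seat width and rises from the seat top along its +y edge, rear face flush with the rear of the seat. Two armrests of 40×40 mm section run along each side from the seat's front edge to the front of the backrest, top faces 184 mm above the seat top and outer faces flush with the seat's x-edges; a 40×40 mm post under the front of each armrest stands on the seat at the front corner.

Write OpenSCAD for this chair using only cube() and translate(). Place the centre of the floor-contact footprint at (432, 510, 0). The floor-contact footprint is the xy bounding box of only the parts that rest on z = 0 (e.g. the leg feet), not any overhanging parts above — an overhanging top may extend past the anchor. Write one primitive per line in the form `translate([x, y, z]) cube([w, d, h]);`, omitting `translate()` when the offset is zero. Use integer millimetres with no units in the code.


translate([205, 283, 428]) cube([454, 454, 23]);
translate([205, 283, 0]) cube([31, 31, 428]);
translate([628, 283, 0]) cube([31, 31, 428]);
translate([205, 706, 0]) cube([31, 31, 428]);
translate([628, 706, 0]) cube([31, 31, 428]);
translate([205, 715, 451]) cube([454, 22, 332]);
translate([205, 283, 595]) cube([40, 432, 40]);
translate([619, 283, 595]) cube([40, 432, 40]);
translate([205, 283, 451]) cube([40, 40, 144]);
translate([619, 283, 451]) cube([40, 40, 144]);


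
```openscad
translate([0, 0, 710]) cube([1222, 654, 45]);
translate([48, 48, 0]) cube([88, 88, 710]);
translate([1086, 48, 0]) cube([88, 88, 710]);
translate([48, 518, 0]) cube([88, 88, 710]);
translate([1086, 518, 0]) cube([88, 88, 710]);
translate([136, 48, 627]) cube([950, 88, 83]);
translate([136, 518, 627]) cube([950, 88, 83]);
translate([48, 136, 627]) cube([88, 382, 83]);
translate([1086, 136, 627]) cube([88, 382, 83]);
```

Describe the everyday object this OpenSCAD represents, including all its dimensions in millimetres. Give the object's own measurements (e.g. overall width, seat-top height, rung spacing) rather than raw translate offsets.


A rectangular dining table. The top is 1222×654×45 mm with its upper surface at z = 755 mm. It stands on four 88×88 mm square legs, each inset 48 mm from the nearest pair of top edges, running from the floor to the underside of the top. Four apron rails, 88 mm thick and 83 mm tall, run between adjacent legs with their top edges flush with the underside of the top and their outer faces flush with the legs' outer faces.


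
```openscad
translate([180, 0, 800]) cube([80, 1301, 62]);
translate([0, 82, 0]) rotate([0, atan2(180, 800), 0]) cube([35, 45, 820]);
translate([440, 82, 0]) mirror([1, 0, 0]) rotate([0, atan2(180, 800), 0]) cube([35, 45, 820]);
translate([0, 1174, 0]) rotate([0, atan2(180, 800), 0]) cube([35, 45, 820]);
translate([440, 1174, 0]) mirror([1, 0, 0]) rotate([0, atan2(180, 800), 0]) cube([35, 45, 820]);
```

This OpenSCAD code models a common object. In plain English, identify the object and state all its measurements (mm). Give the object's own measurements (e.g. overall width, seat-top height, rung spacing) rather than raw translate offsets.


A sawhorse. A 80×1301×62 mm beam (x, y, z) sits on two A-frame leg pairs. Each pair is two raked legs of 35×45 mm section (45 mm along y) splaying symmetrically in x. Each leg rises 800 mm vertically over 180 mm of horizontal reach and is 820 mm long along its own axis. Every leg's outer bottom edge rests on the floor and its outer top edge meets a bottom edge of the beam — the left legs (tilting toward +x) meet the beam's −x bottom edge, the right legs (their mirror images, tilting toward −x) meet its +x bottom edge — so the leg tops tuck under the beam, the beam's underside is 800 mm above the floor, and the feet are 440 mm apart outside-to-outside with the beam centred between them. The two leg pairs are set in 82 mm from either end of the beam.


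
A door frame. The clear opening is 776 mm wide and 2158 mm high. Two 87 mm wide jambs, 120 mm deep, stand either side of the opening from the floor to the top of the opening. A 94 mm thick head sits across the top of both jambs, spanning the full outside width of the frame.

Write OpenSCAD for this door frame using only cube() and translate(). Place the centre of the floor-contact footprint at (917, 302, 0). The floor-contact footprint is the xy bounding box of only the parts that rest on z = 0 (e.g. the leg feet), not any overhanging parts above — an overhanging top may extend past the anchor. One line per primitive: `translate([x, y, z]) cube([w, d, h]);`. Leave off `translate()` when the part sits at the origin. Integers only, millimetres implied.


translate([442, 242, 0]) cube([87, 120, 2158]);
translate([1305, 242, 0]) cube([87, 120, 2158]);
translate([442, 242, 2158]) cube([950, 120, 94]);


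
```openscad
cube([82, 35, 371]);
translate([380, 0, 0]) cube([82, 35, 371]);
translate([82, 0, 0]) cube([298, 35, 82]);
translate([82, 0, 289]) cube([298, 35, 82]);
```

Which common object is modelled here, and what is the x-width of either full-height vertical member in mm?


A picture frame. The border width is 82 mm.

Four thin pieces enclosing a rectangular opening — a picture frame. The two full-height stiles are 371 mm tall; the top rail sits at z = 289 and is 82 mm tall, so the border above the opening is 371 − 289 = 82 mm, matching the stile x-width.


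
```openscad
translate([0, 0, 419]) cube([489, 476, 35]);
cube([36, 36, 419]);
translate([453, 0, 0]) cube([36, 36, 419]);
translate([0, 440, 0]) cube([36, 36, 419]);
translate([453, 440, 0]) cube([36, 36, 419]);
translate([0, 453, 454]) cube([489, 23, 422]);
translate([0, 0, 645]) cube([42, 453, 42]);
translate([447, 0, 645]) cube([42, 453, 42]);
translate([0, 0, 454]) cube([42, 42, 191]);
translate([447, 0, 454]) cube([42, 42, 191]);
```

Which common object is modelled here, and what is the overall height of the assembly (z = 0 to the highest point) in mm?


A chair. The overall height is 876 mm.

A slab on four corner posts with a tall panel at the back — a chair. The seat slab sits at z = 419 with thickness 35, and the 422 mm backrest starts at the seat top, so the overall height is 419 + 35 + 422 = 876 mm.


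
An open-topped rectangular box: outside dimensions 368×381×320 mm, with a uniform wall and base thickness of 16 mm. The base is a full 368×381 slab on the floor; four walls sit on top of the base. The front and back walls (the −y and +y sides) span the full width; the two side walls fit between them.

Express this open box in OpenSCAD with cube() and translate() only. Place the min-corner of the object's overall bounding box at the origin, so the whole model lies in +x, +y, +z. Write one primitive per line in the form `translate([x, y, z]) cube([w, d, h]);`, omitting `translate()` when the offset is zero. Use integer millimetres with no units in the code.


cube([368, 381, 16]);
translate([0, 0, 16]) cube([368, 16, 304]);
translate([0, 365, 16]) cube([368, 16, 304]);
translate([0, 16, 16]) cube([16, 349, 304]);
translate([352, 16, 16]) cube([16, 349, 304]);


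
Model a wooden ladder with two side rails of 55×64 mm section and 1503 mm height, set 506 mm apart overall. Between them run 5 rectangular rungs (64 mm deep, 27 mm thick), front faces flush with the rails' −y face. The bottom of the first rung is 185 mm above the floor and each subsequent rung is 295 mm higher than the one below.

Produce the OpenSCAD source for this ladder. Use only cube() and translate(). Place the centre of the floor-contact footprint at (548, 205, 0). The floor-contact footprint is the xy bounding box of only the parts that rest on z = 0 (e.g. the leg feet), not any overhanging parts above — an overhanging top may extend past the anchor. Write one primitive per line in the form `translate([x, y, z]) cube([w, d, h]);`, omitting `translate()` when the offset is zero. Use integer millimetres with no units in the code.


translate([295, 173, 0]) cube([55, 64, 1503]);
translate([746, 173, 0]) cube([55, 64, 1503]);
translate([350, 173, 185]) cube([396, 64, 27]);
translate([350, 173, 480]) cube([396, 64, 27]);
translate([350, 173, 775]) cube([396, 64, 27]);
translate([350, 173, 1070]) cube([396, 64, 27]);
translate([350, 173, 1365]) cube([396, 64, 27]);


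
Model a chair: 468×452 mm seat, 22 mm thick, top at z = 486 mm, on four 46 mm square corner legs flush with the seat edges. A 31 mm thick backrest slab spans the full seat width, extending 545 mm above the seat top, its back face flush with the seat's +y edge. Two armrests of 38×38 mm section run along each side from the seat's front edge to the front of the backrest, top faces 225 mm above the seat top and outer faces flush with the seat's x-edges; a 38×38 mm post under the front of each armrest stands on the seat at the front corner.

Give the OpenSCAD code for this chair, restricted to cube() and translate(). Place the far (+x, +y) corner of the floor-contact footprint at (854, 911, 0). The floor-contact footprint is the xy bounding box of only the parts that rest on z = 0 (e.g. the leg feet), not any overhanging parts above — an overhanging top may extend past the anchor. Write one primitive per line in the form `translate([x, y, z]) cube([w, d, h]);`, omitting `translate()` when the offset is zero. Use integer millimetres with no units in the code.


translate([386, 459, 464]) cube([468, 452, 22]);
translate([386, 459, 0]) cube([46, 46, 464]);
translate([808, 459, 0]) cube([46, 46, 464]);
translate([386, 865, 0]) cube([46, 46, 464]);
translate([808, 865, 0]) cube([46, 46, 464]);
translate([386, 880, 486]) cube([468, 31, 545]);
translate([386, 459, 673]) cube([38, 421, 38]);
translate([816, 459, 673]) cube([38, 421, 38]);
translate([386, 459, 486]) cube([38, 38, 187]);
translate([816, 459, 486]) cube([38, 38, 187]);


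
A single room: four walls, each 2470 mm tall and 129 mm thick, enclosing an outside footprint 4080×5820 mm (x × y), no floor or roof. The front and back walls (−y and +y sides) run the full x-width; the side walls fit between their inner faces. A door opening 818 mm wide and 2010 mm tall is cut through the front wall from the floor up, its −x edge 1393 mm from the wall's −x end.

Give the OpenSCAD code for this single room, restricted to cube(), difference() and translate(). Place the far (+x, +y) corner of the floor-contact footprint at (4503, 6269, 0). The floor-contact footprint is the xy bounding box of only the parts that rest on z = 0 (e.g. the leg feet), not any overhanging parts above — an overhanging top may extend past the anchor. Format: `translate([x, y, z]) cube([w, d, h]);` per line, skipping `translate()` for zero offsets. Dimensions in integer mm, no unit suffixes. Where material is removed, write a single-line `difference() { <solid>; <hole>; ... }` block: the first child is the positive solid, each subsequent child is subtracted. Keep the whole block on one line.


difference() { translate([423, 449, 0]) cube([4080, 129, 2470]); translate([1816, 449, 0]) cube([818, 129, 2010]); }
translate([423, 6140, 0]) cube([4080, 129, 2470]);
translate([423, 578, 0]) cube([129, 5562, 2470]);
translate([4374, 578, 0]) cube([129, 5562, 2470]);


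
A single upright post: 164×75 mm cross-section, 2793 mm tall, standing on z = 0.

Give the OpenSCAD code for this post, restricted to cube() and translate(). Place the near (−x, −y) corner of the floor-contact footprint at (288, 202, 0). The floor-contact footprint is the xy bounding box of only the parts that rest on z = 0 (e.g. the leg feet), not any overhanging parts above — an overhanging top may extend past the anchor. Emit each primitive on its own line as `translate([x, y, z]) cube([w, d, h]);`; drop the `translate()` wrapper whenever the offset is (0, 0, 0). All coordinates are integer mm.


translate([288, 202, 0]) cube([164, 75, 2793]);


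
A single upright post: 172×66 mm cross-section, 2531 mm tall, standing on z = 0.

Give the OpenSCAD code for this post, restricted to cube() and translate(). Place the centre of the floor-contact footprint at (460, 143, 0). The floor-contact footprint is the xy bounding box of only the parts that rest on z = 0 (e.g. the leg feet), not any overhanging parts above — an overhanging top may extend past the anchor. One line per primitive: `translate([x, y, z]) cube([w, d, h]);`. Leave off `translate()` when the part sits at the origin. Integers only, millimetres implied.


translate([374, 110, 0]) cube([172, 66, 2531]);


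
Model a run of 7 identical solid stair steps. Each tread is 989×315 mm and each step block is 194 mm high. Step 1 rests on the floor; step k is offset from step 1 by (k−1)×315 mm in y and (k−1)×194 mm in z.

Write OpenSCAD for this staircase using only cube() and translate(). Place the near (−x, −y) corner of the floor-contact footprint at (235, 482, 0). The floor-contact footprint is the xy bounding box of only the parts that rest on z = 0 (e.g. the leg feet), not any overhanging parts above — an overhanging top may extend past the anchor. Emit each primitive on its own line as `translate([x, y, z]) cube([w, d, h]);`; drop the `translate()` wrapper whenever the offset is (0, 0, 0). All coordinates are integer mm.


translate([235, 482, 0]) cube([989, 315, 194]);
translate([235, 797, 194]) cube([989, 315, 194]);
translate([235, 1112, 388]) cube([989, 315, 194]);
translate([235, 1427, 582]) cube([989, 315, 194]);
translate([235, 1742, 776]) cube([989, 315, 194]);
translate([235, 2057, 970]) cube([989, 315, 194]);
translate([235, 2372, 1164]) cube([989, 315, 194]);


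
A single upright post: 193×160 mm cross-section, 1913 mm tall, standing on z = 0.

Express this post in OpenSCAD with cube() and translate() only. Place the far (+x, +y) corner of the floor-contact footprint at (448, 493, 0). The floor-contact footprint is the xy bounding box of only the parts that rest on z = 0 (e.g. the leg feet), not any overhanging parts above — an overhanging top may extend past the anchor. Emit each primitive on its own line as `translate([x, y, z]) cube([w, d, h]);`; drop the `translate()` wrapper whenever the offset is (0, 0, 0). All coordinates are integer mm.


translate([255, 333, 0]) cube([193, 160, 1913]);


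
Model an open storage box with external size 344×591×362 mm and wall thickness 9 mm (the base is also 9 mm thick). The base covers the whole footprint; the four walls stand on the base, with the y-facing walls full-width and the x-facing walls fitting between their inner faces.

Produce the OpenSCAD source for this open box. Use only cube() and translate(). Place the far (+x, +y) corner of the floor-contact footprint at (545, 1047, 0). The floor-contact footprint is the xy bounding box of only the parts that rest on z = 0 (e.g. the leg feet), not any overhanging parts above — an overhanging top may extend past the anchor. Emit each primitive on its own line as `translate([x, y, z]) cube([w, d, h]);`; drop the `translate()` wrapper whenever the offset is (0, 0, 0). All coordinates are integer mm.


translate([201, 456, 0]) cube([344, 591, 9]);
translate([201, 456, 9]) cube([344, 9, 353]);
translate([201, 1038, 9]) cube([344, 9, 353]);
translate([201, 465, 9]) cube([9, 573, 353]);
translate([536, 465, 9]) cube([9, 573, 353]);


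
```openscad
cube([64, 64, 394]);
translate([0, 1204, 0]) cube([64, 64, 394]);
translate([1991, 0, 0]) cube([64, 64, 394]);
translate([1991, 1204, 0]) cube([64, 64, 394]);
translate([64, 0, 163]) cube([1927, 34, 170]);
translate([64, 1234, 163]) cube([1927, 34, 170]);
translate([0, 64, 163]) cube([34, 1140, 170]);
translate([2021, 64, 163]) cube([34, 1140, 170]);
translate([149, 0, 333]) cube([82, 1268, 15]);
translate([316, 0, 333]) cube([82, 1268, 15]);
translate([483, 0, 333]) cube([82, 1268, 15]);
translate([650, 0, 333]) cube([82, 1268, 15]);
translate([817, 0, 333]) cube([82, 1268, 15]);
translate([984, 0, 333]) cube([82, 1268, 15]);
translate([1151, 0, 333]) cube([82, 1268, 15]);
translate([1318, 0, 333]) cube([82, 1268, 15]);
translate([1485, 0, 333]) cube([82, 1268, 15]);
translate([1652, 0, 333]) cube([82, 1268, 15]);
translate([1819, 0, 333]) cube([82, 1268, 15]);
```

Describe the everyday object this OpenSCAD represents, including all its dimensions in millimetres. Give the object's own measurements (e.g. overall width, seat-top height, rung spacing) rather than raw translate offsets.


A bed frame 2055 mm long (x) by 1268 mm wide (y). Four 64×64 mm corner posts, 394 mm tall, at the corners of the footprint. Four rails of 34 mm thickness and 170 mm height run between adjacent posts with their undersides at z = 163 mm, their outer faces flush with the outside of the frame (the two x-running rails run between the posts' inner faces; the two y-running rails run between the posts' inner faces). 11 slats, each 82 mm wide (x) and 15 mm thick, lie across the top of the two x-running rails, running the full 1268 mm width of the frame in y; along x they sit between the end posts with a 85 mm gap after the −x posts and between neighbouring slats, leaving 90 mm before the +x posts.


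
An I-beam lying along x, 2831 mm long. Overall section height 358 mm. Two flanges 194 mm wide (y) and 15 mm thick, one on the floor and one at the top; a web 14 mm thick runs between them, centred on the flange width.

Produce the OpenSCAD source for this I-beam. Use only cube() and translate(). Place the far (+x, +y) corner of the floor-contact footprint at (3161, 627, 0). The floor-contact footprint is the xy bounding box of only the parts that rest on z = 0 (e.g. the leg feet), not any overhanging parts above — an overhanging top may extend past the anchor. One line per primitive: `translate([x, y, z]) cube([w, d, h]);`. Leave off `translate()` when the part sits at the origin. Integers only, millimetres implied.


translate([330, 433, 0]) cube([2831, 194, 15]);
translate([330, 523, 15]) cube([2831, 14, 328]);
translate([330, 433, 343]) cube([2831, 194, 15]);


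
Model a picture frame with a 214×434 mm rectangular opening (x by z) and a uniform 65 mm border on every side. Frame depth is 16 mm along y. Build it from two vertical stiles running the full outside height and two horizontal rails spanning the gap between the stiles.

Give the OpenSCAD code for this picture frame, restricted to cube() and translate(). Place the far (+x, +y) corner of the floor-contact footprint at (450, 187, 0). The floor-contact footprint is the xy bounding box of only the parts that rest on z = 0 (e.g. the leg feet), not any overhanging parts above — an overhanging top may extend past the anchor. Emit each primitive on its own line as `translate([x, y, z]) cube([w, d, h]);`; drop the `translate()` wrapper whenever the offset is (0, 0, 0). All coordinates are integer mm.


translate([106, 171, 0]) cube([65, 16, 564]);
translate([385, 171, 0]) cube([65, 16, 564]);
translate([171, 171, 0]) cube([214, 16, 65]);
translate([171, 171, 499]) cube([214, 16, 65]);


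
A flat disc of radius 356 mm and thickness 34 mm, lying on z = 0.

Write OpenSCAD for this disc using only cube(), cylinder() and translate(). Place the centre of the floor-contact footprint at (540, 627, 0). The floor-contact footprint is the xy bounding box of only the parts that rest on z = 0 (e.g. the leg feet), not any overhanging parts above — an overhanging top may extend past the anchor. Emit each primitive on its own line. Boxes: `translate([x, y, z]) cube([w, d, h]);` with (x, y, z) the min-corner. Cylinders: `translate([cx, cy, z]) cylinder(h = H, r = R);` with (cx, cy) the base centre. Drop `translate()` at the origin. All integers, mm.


translate([540, 627, 0]) cylinder(h = 34, r = 356);


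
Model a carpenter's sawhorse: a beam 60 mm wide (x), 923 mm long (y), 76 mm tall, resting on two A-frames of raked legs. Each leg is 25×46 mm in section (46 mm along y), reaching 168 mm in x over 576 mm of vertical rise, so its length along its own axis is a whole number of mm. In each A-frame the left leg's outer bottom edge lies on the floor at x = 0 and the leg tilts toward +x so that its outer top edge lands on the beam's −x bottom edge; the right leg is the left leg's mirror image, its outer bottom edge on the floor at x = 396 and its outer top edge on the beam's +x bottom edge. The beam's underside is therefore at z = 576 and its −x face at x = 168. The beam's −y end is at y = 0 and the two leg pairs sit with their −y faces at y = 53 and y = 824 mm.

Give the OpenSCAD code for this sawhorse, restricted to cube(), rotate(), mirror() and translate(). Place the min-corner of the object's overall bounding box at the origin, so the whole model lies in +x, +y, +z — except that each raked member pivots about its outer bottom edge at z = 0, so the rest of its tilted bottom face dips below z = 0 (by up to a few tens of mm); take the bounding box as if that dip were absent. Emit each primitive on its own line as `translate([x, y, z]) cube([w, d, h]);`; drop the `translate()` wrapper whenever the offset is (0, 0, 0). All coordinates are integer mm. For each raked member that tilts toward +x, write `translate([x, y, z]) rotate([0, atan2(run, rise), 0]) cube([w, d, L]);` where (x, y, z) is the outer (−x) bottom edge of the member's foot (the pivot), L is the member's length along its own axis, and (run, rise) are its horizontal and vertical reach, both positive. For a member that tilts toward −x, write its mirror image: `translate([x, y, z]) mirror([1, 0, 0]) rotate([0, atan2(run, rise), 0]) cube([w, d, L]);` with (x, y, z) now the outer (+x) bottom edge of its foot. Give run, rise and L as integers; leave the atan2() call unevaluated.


translate([168, 0, 576]) cube([60, 923, 76]);
translate([0, 53, 0]) rotate([0, atan2(168, 576), 0]) cube([25, 46, 600]);
translate([396, 53, 0]) mirror([1, 0, 0]) rotate([0, atan2(168, 576), 0]) cube([25, 46, 600]);
translate([0, 824, 0]) rotate([0, atan2(168, 576), 0]) cube([25, 46, 600]);
translate([396, 824, 0]) mirror([1, 0, 0]) rotate([0, atan2(168, 576), 0]) cube([25, 46, 600]);


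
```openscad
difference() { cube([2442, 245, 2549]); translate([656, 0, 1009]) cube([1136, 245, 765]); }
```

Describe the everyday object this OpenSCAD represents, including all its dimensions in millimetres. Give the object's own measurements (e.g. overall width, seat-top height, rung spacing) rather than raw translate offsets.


A wall 2442 mm long (x), 245 mm thick (y), 2549 mm tall, with a rectangular window opening cut through it. The opening is 1136 mm wide and 765 mm tall; its sill is at z = 1009 mm and its near (−x) edge is 656 mm from the wall's −x end. The opening passes through the full wall thickness.


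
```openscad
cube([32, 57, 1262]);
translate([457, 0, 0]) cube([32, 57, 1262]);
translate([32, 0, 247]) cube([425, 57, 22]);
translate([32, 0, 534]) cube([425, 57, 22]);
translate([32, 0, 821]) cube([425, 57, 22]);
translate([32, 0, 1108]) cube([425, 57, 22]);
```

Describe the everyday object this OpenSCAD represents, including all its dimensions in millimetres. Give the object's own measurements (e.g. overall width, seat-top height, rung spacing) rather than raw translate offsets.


A straight ladder. Two 32×57 mm vertical rails, 1262 mm tall, stand 489 mm apart (outside-to-outside) with their front faces coplanar on the −y side. 4 rungs, each 57 mm deep and 22 mm tall, span between the inner faces of the rails, front faces flush with the rails. The lowest rung's underside is at z = 247 mm and rungs are spaced 287 mm apart (underside to underside).


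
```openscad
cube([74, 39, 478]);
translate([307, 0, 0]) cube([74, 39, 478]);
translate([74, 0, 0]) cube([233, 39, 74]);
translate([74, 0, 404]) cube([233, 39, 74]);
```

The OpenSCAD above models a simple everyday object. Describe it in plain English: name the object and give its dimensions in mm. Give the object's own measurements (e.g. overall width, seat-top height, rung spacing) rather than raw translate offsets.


A rectangular picture frame lying in the x–z plane (depth along y). The opening is 233 mm wide (x) by 330 mm tall (z), surrounded by a border 74 mm wide on all four sides. The frame is 39 mm deep and is made of two full-height vertical stiles with two horizontal rails fitted between them.


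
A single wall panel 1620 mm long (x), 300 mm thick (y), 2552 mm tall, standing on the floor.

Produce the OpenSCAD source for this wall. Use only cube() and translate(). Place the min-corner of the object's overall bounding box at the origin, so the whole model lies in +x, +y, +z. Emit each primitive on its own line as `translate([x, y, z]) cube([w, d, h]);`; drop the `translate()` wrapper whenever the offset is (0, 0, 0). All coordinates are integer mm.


cube([1620, 300, 2552]);


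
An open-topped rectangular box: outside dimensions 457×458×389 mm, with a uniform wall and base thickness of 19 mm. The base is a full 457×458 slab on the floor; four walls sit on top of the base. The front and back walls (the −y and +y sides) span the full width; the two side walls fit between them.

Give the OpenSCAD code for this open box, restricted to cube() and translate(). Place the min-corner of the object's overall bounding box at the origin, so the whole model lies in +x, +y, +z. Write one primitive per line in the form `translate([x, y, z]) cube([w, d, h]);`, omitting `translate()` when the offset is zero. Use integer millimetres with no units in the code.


cube([457, 458, 19]);
translate([0, 0, 19]) cube([457, 19, 370]);
translate([0, 439, 19]) cube([457, 19, 370]);
translate([0, 19, 19]) cube([19, 420, 370]);
translate([438, 19, 19]) cube([19, 420, 370]);


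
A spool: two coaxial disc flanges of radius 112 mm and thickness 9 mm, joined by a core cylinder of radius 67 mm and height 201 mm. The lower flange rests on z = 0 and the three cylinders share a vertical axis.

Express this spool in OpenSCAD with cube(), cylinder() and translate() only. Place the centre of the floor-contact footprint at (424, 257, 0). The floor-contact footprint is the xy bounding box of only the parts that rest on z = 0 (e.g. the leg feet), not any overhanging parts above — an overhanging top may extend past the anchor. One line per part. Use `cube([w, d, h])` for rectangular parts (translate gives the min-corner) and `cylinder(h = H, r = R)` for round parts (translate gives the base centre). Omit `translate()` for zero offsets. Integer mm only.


translate([424, 257, 0]) cylinder(h = 9, r = 112);
translate([424, 257, 9]) cylinder(h = 201, r = 67);
translate([424, 257, 210]) cylinder(h = 9, r = 112);


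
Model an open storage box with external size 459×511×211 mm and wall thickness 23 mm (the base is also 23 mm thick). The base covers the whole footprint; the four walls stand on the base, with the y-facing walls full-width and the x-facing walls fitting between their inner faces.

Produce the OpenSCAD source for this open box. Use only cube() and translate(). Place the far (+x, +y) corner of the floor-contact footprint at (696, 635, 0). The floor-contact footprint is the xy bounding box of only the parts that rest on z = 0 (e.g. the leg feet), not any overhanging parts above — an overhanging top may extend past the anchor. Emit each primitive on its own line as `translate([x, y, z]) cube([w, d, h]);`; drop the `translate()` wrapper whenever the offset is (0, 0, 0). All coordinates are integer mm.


translate([237, 124, 0]) cube([459, 511, 23]);
translate([237, 124, 23]) cube([459, 23, 188]);
translate([237, 612, 23]) cube([459, 23, 188]);
translate([237, 147, 23]) cube([23, 465, 188]);
translate([673, 147, 23]) cube([23, 465, 188]);


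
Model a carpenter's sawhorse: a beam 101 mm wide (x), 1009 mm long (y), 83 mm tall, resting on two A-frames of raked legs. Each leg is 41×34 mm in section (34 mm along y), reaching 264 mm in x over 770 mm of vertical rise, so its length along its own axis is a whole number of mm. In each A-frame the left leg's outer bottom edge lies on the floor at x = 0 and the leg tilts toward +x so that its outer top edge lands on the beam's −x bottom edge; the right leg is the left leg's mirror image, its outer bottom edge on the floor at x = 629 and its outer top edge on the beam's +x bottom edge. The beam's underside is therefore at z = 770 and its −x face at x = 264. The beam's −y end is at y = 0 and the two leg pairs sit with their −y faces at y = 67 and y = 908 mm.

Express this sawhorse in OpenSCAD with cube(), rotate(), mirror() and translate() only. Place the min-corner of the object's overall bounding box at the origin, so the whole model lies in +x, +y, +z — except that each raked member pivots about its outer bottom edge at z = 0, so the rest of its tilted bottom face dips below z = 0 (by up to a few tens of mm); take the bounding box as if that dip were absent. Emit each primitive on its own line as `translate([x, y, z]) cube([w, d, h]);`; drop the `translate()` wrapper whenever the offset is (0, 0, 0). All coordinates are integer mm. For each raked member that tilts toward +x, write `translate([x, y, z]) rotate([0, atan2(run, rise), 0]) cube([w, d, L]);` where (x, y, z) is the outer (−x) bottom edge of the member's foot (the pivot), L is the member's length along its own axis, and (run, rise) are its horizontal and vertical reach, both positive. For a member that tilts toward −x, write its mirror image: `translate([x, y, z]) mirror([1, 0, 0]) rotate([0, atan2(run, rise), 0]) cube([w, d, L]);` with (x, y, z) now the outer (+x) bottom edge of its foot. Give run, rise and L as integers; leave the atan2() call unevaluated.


translate([264, 0, 770]) cube([101, 1009, 83]);
translate([0, 67, 0]) rotate([0, atan2(264, 770), 0]) cube([41, 34, 814]);
translate([629, 67, 0]) mirror([1, 0, 0]) rotate([0, atan2(264, 770), 0]) cube([41, 34, 814]);
translate([0, 908, 0]) rotate([0, atan2(264, 770), 0]) cube([41, 34, 814]);
translate([629, 908, 0]) mirror([1, 0, 0]) rotate([0, atan2(264, 770), 0]) cube([41, 34, 814]);


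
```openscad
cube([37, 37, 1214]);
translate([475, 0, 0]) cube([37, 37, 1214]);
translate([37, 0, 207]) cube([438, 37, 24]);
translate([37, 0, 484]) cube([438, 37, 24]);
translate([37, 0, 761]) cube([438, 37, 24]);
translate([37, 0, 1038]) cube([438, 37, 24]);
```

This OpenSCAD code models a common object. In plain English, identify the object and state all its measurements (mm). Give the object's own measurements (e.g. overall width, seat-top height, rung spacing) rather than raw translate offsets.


A straight ladder. Two 37×37 mm vertical rails, 1214 mm tall, stand 512 mm apart (outside-to-outside) with their front faces coplanar on the −y side. 4 rungs, each 37 mm deep and 24 mm tall, span between the inner faces of the rails, front faces flush with the rails. The lowest rung's underside is at z = 207 mm and rungs are spaced 277 mm apart (underside to underside).


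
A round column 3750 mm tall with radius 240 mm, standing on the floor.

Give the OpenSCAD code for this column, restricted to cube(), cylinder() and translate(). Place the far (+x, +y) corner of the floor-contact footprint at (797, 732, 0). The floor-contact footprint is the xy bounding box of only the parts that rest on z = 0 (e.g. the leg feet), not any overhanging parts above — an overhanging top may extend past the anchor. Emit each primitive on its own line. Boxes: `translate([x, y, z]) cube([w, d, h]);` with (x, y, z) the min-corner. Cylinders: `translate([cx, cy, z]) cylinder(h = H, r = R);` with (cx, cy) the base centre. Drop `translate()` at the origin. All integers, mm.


translate([557, 492, 0]) cylinder(h = 3750, r = 240);


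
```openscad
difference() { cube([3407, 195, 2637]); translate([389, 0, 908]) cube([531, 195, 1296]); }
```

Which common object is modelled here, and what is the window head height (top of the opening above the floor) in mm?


A wall with a window opening. The window head height is 2204 mm.

A wall with a rectangular opening subtracted — a window. Sill at z = 908, opening 1296 mm tall, so the head is at 908 + 1296 = 2204 mm.


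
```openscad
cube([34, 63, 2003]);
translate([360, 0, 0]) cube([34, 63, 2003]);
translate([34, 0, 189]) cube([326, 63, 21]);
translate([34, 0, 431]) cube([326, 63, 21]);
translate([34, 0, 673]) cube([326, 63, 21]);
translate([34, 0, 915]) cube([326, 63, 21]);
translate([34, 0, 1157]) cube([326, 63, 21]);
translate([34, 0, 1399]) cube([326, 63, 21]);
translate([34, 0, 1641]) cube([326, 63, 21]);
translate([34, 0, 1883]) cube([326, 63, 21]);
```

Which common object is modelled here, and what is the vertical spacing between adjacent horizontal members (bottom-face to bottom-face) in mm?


A ladder. The rung spacing is 242 mm.

Two tall 34×63 posts with 8 short bars between them — a ladder. Adjacent rungs sit at z = 189 and z = 431, so the spacing is 431 − 189 = 242 mm.


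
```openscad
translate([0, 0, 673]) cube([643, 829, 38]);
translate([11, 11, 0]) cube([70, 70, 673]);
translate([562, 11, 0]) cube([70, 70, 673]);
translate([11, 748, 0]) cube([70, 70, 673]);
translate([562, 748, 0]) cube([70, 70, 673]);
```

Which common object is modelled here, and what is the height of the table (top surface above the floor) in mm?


A table. The table height is 711 mm.

A 643×829×38 slab sits at z = 673 on four 70 mm square posts — a table. The top surface is at 673 + 38 = 711 mm.


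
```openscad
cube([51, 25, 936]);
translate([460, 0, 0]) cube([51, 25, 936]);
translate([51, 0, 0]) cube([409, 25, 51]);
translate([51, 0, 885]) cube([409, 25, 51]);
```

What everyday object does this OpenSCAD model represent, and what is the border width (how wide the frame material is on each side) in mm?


A picture frame. The border width is 51 mm.

Four thin pieces enclosing a rectangular opening — a picture frame. The two full-height stiles are 936 mm tall; the top rail sits at z = 885 and is 51 mm tall, so the border above the opening is 936 − 885 = 51 mm, matching the stile x-width.


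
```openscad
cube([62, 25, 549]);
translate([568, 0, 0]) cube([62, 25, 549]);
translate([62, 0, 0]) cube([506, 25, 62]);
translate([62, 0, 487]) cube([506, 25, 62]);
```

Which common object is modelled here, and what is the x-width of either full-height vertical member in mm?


A picture frame. The border width is 62 mm.

Four thin pieces enclosing a rectangular opening — a picture frame. The two full-height stiles are 549 mm tall; the top rail sits at z = 487 and is 62 mm tall, so the border above the opening is 549 − 487 = 62 mm, matching the stile x-width.


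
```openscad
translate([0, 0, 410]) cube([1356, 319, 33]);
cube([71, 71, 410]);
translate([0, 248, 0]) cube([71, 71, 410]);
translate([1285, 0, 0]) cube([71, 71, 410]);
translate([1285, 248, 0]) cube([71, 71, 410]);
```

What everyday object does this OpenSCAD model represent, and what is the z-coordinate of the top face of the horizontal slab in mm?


A bench. The seat-top height is 443 mm.

A long slab on four corner posts — a bench. The slab sits at z = 410 with thickness 33, so the top is 410 + 33 = 443 mm.


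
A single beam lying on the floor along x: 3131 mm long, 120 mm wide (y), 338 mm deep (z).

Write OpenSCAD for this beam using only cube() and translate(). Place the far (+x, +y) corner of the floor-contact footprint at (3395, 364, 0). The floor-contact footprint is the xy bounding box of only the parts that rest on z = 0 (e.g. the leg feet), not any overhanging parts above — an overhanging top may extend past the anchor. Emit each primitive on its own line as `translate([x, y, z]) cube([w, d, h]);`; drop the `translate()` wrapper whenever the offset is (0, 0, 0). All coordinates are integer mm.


translate([264, 244, 0]) cube([3131, 120, 338]);


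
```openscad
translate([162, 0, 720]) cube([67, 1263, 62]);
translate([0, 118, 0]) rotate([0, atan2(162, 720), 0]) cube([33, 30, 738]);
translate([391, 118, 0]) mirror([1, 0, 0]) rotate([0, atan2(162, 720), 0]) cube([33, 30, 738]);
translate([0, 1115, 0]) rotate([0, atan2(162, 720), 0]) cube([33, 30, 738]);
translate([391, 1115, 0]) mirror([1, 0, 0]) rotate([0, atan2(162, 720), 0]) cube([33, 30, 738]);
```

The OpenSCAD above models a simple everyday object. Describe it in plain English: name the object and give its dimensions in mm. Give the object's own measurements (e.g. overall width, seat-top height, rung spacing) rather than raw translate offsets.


A sawhorse. A 67×1263×62 mm beam (x, y, z) sits on two A-frame leg pairs. Each pair is two raked legs of 33×30 mm section (30 mm along y) splaying symmetrically in x. Each leg rises 720 mm vertically over 162 mm of horizontal reach and is 738 mm long along its own axis. Every leg's outer bottom edge rests on the floor and its outer top edge meets a bottom edge of the beam — the left legs (tilting toward +x) meet the beam's −x bottom edge, the right legs (their mirror images, tilting toward −x) meet its +x bottom edge — so the leg tops tuck under the beam, the beam's underside is 720 mm above the floor, and the feet are 391 mm apart outside-to-outside with the beam centred between them. The two leg pairs are set in 118 mm from either end of the beam.


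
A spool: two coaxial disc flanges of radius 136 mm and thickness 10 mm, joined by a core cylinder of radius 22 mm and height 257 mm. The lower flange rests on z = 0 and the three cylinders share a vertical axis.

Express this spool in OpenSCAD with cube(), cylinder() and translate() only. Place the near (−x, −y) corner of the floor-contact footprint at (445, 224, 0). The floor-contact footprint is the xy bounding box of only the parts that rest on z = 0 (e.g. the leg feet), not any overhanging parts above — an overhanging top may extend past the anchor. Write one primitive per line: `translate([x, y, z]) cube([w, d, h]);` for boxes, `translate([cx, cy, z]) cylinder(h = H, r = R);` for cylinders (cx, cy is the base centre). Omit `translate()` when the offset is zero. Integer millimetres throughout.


translate([581, 360, 0]) cylinder(h = 10, r = 136);
translate([581, 360, 10]) cylinder(h = 257, r = 22);
translate([581, 360, 267]) cylinder(h = 10, r = 136);
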